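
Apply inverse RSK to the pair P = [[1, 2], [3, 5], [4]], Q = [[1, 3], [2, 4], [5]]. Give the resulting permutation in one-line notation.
Reverse the RSK construction: for i from n down to 1, find the cell of Q containing i, remove the entry at that cell from P, and reverse-bump it up through P; the value ejected from row 1 is w(i).

Step i=5: Q has 5 at row 3, column 1; remove 4 from row 3 of P and reverse-bump: 4 enters row 2 and ejects 3; 3 enters row 1 and ejects 2. So w(5) = 2. P is now [[1, 3], [4, 5]].
Step i=4: Q has 4 at row 2, column 2; remove 5 from row 2 of P and reverse-bump: 5 enters row 1 and ejects 3. So w(4) = 3. P is now [[1, 5], [4]].
Step i=3: Q has 3 at row 1, column 2; remove that cell from P, ejecting 5. So w(3) = 5. P is now [[1], [4]].
Step i=2: Q has 2 at row 2, column 1; remove 4 from row 2 of P and reverse-bump: 4 enters row 1 and ejects 1. So w(2) = 1. P is now [[4]].
Step i=1: Q has 1 at row 1, column 1; remove that cell from P, ejecting 4. So w(1) = 4. P is now [].

So w = 4 1 5 3 2.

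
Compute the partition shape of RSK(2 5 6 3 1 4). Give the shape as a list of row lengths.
[3, 2, 1]

Row-insert each entry into an empty tableau.

After inserting 2: P = [[2]].
After inserting 5: P = [[2, 5]].
After inserting 6: P = [[2, 5, 6]].
After inserting 3: P = [[2, 3, 6], [5]].
After inserting 1: P = [[1, 3, 6], [2], [5]].
After inserting 4: P = [[1, 3, 4], [2, 6], [5]].

The final insertion tableau P = [[1, 3, 4], [2, 6], [5]] has shape [3, 2, 1].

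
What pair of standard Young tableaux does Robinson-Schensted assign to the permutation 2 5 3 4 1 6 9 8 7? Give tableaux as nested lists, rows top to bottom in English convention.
Insert each entry of the permutation into P by Schensted row insertion, recording in Q the position of each new cell.

Insert 2: appended to row 1. P = [[2]].
Insert 5: appended to row 1. P = [[2, 5]].
Insert 3: 3 bumps 5 from row 1; 5 starts row 2. P = [[2, 3], [5]].
Insert 4: appended to row 1. P = [[2, 3, 4], [5]].
Insert 1: 1 bumps 2 from row 1; 2 bumps 5 from row 2; 5 starts row 3. P = [[1, 3, 4], [2], [5]].
Insert 6: appended to row 1. P = [[1, 3, 4, 6], [2], [5]].
Insert 9: appended to row 1. P = [[1, 3, 4, 6, 9], [2], [5]].
Insert 8: 8 bumps 9 from row 1; 9 appends to row 2. P = [[1, 3, 4, 6, 8], [2, 9], [5]].
Insert 7: 7 bumps 8 from row 1; 8 bumps 9 from row 2; 9 appends to row 3. P = [[1, 3, 4, 6, 7], [2, 8], [5, 9]].

So P = [[1, 3, 4, 6, 7], [2, 8], [5, 9]], Q = [[1, 2, 4, 6, 7], [3, 8], [5, 9]].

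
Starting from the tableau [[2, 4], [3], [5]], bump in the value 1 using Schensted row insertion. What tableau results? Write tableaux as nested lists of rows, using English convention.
[[1, 4], [2], [3], [5]]

In row 1, 1 replaces 2 (the leftmost entry greater than 1); 2 is bumped to row 2. In row 2, 2 replaces 3 (the leftmost entry greater than 2); 3 is bumped to row 3. In row 3, 3 replaces 5 (the leftmost entry greater than 3); 5 is bumped to row 4. 5 starts a new row 4. The new tableau is [[1, 4], [2], [3], [5]].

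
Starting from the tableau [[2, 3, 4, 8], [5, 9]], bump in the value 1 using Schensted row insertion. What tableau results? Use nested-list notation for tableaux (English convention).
[[1, 3, 4, 8], [2, 9], [5]]

In row 1, 1 replaces 2 (the leftmost entry greater than 1); 2 is bumped to row 2. In row 2, 2 replaces 5 (the leftmost entry greater than 2); 5 is bumped to row 3. 5 starts a new row 3. The new tableau is [[1, 3, 4, 8], [2, 9], [5]].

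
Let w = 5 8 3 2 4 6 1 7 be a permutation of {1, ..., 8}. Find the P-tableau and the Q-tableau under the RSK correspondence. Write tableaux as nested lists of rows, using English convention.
P = [[1, 4, 6, 7], [2, 8], [3], [5]], Q = [[1, 2, 6, 8], [3, 5], [4], [7]]

Insert each entry of the permutation into P by Schensted row insertion, recording in Q the position of each new cell.

After inserting 5: P = [[5]].
After inserting 8: P = [[5, 8]].
After inserting 3: P = [[3, 8], [5]].
After inserting 2: P = [[2, 8], [3], [5]].
After inserting 4: P = [[2, 4], [3, 8], [5]].
After inserting 6: P = [[2, 4, 6], [3, 8], [5]].
After inserting 1: P = [[1, 4, 6], [2, 8], [3], [5]].
After inserting 7: P = [[1, 4, 6, 7], [2, 8], [3], [5]].

So P = [[1, 4, 6, 7], [2, 8], [3], [5]], Q = [[1, 2, 6, 8], [3, 5], [4], [7]].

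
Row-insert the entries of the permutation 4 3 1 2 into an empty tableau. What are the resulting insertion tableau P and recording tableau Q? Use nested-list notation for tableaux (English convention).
Insert each entry of the permutation into P by Schensted row insertion, recording in Q the position of each new cell.

Insert 4: appended to row 1. P = [[4]].
Insert 3: 3 bumps 4 from row 1; 4 starts row 2. P = [[3], [4]].
Insert 1: 1 bumps 3 from row 1; 3 bumps 4 from row 2; 4 starts row 3. P = [[1], [3], [4]].
Insert 2: appended to row 1. P = [[1, 2], [3], [4]].

So P = [[1, 2], [3], [4]], Q = [[1, 4], [2], [3]].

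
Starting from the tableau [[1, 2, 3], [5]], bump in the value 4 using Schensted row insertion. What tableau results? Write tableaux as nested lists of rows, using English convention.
[[1, 2, 3, 4], [5]]

4 is larger than every entry of row 1, so it is appended to row 1. The new tableau is [[1, 2, 3, 4], [5]].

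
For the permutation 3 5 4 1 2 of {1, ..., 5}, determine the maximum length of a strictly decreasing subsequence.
3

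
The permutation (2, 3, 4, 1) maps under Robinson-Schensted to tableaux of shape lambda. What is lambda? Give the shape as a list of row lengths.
[3, 1]

Row-insert each entry into an empty tableau.

After inserting 2: P = [[2]].
After inserting 3: P = [[2, 3]].
After inserting 4: P = [[2, 3, 4]].
After inserting 1: P = [[1, 3, 4], [2]].

The final insertion tableau P = [[1, 3, 4], [2]] has shape [3, 1].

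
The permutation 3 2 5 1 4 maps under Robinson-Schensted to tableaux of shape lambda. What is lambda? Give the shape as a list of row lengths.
[2, 2, 1]

RSK row insertion gives P = [[1, 4], [2, 5], [3]], which has shape [2, 2, 1].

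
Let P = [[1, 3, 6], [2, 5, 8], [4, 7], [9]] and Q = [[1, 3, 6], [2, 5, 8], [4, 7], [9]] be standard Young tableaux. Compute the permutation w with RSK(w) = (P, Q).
Reverse RSK: for i = n, n-1, ..., 1, locate i in Q, remove the corresponding corner cell from P, and reverse-bump its entry up through P; the value ejected from row 1 is w(i).

So w = 4 2 9 1 7 8 5 6 3.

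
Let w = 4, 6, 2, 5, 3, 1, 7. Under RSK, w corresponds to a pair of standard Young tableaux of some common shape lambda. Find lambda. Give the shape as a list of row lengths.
Row-insert each entry into an empty tableau.

After inserting 4: P = [[4]].
After inserting 6: P = [[4, 6]].
After inserting 2: P = [[2, 6], [4]].
After inserting 5: P = [[2, 5], [4, 6]].
After inserting 3: P = [[2, 3], [4, 5], [6]].
After inserting 1: P = [[1, 3], [2, 5], [4], [6]].
After inserting 7: P = [[1, 3, 7], [2, 5], [4], [6]].

The final insertion tableau P = [[1, 3, 7], [2, 5], [4], [6]] has shape [3, 2, 1, 1].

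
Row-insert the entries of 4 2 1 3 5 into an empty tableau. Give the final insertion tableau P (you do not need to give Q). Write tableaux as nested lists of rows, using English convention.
After inserting 4: P = [[4]].
After inserting 2: P = [[2], [4]].
After inserting 1: P = [[1], [2], [4]].
After inserting 3: P = [[1, 3], [2], [4]].
After inserting 5: P = [[1, 3, 5], [2], [4]].

So P = [[1, 3, 5], [2], [4]].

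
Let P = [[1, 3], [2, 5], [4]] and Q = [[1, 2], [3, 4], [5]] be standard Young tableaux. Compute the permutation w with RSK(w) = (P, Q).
4 5 2 3 1

Reverse RSK: for i = n, n-1, ..., 1, locate i in Q, remove the corresponding corner cell from P, and reverse-bump its entry up through P; the value ejected from row 1 is w(i).

So w = 4 5 2 3 1.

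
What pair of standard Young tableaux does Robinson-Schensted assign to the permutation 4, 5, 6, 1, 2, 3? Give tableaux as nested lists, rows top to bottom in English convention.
Insert each entry of the permutation into P by Schensted row insertion, recording in Q the position of each new cell.

Insert 4: appended to row 1. P = [[4]].
Insert 5: appended to row 1. P = [[4, 5]].
Insert 6: appended to row 1. P = [[4, 5, 6]].
Insert 1: 1 bumps 4 from row 1; 4 starts row 2. P = [[1, 5, 6], [4]].
Insert 2: 2 bumps 5 from row 1; 5 appends to row 2. P = [[1, 2, 6], [4, 5]].
Insert 3: 3 bumps 6 from row 1; 6 appends to row 2. P = [[1, 2, 3], [4, 5, 6]].

So P = [[1, 2, 3], [4, 5, 6]], Q = [[1, 2, 3], [4, 5, 6]].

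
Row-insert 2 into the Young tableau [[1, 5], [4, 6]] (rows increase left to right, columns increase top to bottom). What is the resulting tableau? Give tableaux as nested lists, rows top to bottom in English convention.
[[1, 2], [4, 5], [6]]

In row 1, 2 replaces 5 (the leftmost entry greater than 2); 5 is bumped to row 2. In row 2, 5 replaces 6 (the leftmost entry greater than 5); 6 is bumped to row 3. 6 starts a new row 3. The new tableau is [[1, 2], [4, 5], [6]].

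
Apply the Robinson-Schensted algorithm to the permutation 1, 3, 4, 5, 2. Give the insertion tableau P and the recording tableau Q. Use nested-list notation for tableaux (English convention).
Insert each entry of the permutation into P by Schensted row insertion, recording in Q the position of each new cell.

Insert 1: appended to row 1. P = [[1]].
Insert 3: appended to row 1. P = [[1, 3]].
Insert 4: appended to row 1. P = [[1, 3, 4]].
Insert 5: appended to row 1. P = [[1, 3, 4, 5]].
Insert 2: 2 bumps 3 from row 1; 3 starts row 2. P = [[1, 2, 4, 5], [3]].

So P = [[1, 2, 4, 5], [3]], Q = [[1, 2, 3, 4], [5]].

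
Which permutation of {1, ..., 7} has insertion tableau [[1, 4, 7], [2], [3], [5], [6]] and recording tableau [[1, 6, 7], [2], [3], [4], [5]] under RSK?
Reverse the RSK construction: for i from n down to 1, find the cell of Q containing i, remove the entry at that cell from P, and reverse-bump it up through P; the value ejected from row 1 is w(i).

Step i=7: Q has 7 at row 1, column 3; remove that cell from P, ejecting 7. So w(7) = 7. P is now [[1, 4], [2], [3], [5], [6]].
Step i=6: Q has 6 at row 1, column 2; remove that cell from P, ejecting 4. So w(6) = 4. P is now [[1], [2], [3], [5], [6]].
Step i=5: Q has 5 at row 5, column 1; remove 6 from row 5 of P and reverse-bump: 6 enters row 4 and ejects 5; 5 enters row 3 and ejects 3; 3 enters row 2 and ejects 2; 2 enters row 1 and ejects 1. So w(5) = 1. P is now [[2], [3], [5], [6]].
Step i=4: Q has 4 at row 4, column 1; remove 6 from row 4 of P and reverse-bump: 6 enters row 3 and ejects 5; 5 enters row 2 and ejects 3; 3 enters row 1 and ejects 2. So w(4) = 2. P is now [[3], [5], [6]].
Step i=3: Q has 3 at row 3, column 1; remove 6 from row 3 of P and reverse-bump: 6 enters row 2 and ejects 5; 5 enters row 1 and ejects 3. So w(3) = 3. P is now [[5], [6]].
Step i=2: Q has 2 at row 2, column 1; remove 6 from row 2 of P and reverse-bump: 6 enters row 1 and ejects 5. So w(2) = 5. P is now [[6]].
Step i=1: Q has 1 at row 1, column 1; remove that cell from P, ejecting 6. So w(1) = 6. P is now [].

So w = 6 5 3 2 1 4 7.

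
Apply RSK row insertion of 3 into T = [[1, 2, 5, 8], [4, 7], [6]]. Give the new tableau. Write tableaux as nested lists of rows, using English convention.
In row 1, 3 replaces 5 (the leftmost entry greater than 3); 5 is bumped to row 2. In row 2, 5 replaces 7 (the leftmost entry greater than 5); 7 is bumped to row 3. 7 is appended to row 3. The new tableau is [[1, 2, 3, 8], [4, 5], [6, 7]].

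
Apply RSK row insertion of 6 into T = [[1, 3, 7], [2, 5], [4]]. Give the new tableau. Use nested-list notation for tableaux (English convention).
In row 1, 6 replaces 7 (the leftmost entry greater than 6); 7 is bumped to row 2. 7 is appended to row 2. The new tableau is [[1, 3, 6], [2, 5, 7], [4]].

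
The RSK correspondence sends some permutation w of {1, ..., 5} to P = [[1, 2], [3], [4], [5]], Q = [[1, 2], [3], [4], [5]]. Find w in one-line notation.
1 5 4 3 2

Reverse RSK: for i = n, n-1, ..., 1, locate i in Q, remove the corresponding corner cell from P, and reverse-bump its entry up through P; the value ejected from row 1 is w(i).

So w = 1 5 4 3 2.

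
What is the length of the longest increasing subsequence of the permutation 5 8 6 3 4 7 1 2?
3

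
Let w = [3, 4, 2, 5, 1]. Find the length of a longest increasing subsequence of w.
3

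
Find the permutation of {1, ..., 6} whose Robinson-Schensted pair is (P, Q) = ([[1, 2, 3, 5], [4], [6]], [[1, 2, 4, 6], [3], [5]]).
Reverse the RSK construction: for i from n down to 1, find the cell of Q containing i, remove the entry at that cell from P, and reverse-bump it up through P; the value ejected from row 1 is w(i).

Step i=6: Q has 6 at row 1, column 4; remove that cell from P, ejecting 5. So w(6) = 5. P is now [[1, 2, 3], [4], [6]].
Step i=5: Q has 5 at row 3, column 1; remove 6 from row 3 of P and reverse-bump: 6 enters row 2 and ejects 4; 4 enters row 1 and ejects 3. So w(5) = 3. P is now [[1, 2, 4], [6]].
Step i=4: Q has 4 at row 1, column 3; remove that cell from P, ejecting 4. So w(4) = 4. P is now [[1, 2], [6]].
Step i=3: Q has 3 at row 2, column 1; remove 6 from row 2 of P and reverse-bump: 6 enters row 1 and ejects 2. So w(3) = 2. P is now [[1, 6]].
Step i=2: Q has 2 at row 1, column 2; remove that cell from P, ejecting 6. So w(2) = 6. P is now [[1]].
Step i=1: Q has 1 at row 1, column 1; remove that cell from P, ejecting 1. So w(1) = 1. P is now [].

So w = 1 6 2 4 3 5.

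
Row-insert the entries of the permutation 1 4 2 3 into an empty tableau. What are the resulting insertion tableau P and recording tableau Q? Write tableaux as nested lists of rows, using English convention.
P = [[1, 2, 3], [4]], Q = [[1, 2, 4], [3]]

Insert each entry of the permutation into P by Schensted row insertion, recording in Q the position of each new cell.

Insert 1: appended to row 1. P = [[1]].
Insert 4: appended to row 1. P = [[1, 4]].
Insert 2: 2 bumps 4 from row 1; 4 starts row 2. P = [[1, 2], [4]].
Insert 3: appended to row 1. P = [[1, 2, 3], [4]].

So P = [[1, 2, 3], [4]], Q = [[1, 2, 4], [3]].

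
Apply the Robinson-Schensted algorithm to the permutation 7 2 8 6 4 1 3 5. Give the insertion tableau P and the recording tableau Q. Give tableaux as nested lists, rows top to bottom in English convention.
Insert each entry of the permutation into P by Schensted row insertion, recording in Q the position of each new cell.

Insert 7: appended to row 1. P = [[7]].
Insert 2: 2 bumps 7 from row 1; 7 starts row 2. P = [[2], [7]].
Insert 8: appended to row 1. P = [[2, 8], [7]].
Insert 6: 6 bumps 8 from row 1; 8 appends to row 2. P = [[2, 6], [7, 8]].
Insert 4: 4 bumps 6 from row 1; 6 bumps 7 from row 2; 7 starts row 3. P = [[2, 4], [6, 8], [7]].
Insert 1: 1 bumps 2 from row 1; 2 bumps 6 from row 2; 6 bumps 7 from row 3; 7 starts row 4. P = [[1, 4], [2, 8], [6], [7]].
Insert 3: 3 bumps 4 from row 1; 4 bumps 8 from row 2; 8 appends to row 3. P = [[1, 3], [2, 4], [6, 8], [7]].
Insert 5: appended to row 1. P = [[1, 3, 5], [2, 4], [6, 8], [7]].

So P = [[1, 3, 5], [2, 4], [6, 8], [7]], Q = [[1, 3, 8], [2, 4], [5, 7], [6]].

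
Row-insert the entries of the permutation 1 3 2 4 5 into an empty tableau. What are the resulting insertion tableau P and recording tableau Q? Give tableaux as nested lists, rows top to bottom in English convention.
Insert each entry of the permutation into P by Schensted row insertion, recording in Q the position of each new cell.

Insert 1: appended to row 1. P = [[1]].
Insert 3: appended to row 1. P = [[1, 3]].
Insert 2: 2 bumps 3 from row 1; 3 starts row 2. P = [[1, 2], [3]].
Insert 4: appended to row 1. P = [[1, 2, 4], [3]].
Insert 5: appended to row 1. P = [[1, 2, 4, 5], [3]].

So P = [[1, 2, 4, 5], [3]], Q = [[1, 2, 4, 5], [3]].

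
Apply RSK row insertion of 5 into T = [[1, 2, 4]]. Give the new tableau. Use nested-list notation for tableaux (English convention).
5 is larger than every entry of row 1, so it is appended to row 1. The new tableau is [[1, 2, 4, 5]].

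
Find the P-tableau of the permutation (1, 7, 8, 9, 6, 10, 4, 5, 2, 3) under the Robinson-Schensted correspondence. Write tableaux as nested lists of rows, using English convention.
P = [[1, 2, 3, 9, 10], [4, 5], [6, 8], [7]]

Insert 1: appended to row 1. P = [[1]].
Insert 7: appended to row 1. P = [[1, 7]].
Insert 8: appended to row 1. P = [[1, 7, 8]].
Insert 9: appended to row 1. P = [[1, 7, 8, 9]].
Insert 6: 6 bumps 7 from row 1; 7 starts row 2. P = [[1, 6, 8, 9], [7]].
Insert 10: appended to row 1. P = [[1, 6, 8, 9, 10], [7]].
Insert 4: 4 bumps 6 from row 1; 6 bumps 7 from row 2; 7 starts row 3. P = [[1, 4, 8, 9, 10], [6], [7]].
Insert 5: 5 bumps 8 from row 1; 8 appends to row 2. P = [[1, 4, 5, 9, 10], [6, 8], [7]].
Insert 2: 2 bumps 4 from row 1; 4 bumps 6 from row 2; 6 bumps 7 from row 3; 7 starts row 4. P = [[1, 2, 5, 9, 10], [4, 8], [6], [7]].
Insert 3: 3 bumps 5 from row 1; 5 bumps 8 from row 2; 8 appends to row 3. P = [[1, 2, 3, 9, 10], [4, 5], [6, 8], [7]].

So P = [[1, 2, 3, 9, 10], [4, 5], [6, 8], [7]].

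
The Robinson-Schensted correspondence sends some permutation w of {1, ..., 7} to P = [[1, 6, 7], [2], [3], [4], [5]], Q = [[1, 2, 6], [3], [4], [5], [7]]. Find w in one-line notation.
5 6 4 3 2 7 1

Reverse the RSK construction: for i from n down to 1, find the cell of Q containing i, remove the entry at that cell from P, and reverse-bump it up through P; the value ejected from row 1 is w(i).

Step i=7: Q has 7 at row 5, column 1; remove 5 from row 5 of P and reverse-bump: 5 enters row 4 and ejects 4; 4 enters row 3 and ejects 3; 3 enters row 2 and ejects 2; 2 enters row 1 and ejects 1. So w(7) = 1. P is now [[2, 6, 7], [3], [4], [5]].
Step i=6: Q has 6 at row 1, column 3; remove that cell from P, ejecting 7. So w(6) = 7. P is now [[2, 6], [3], [4], [5]].
Step i=5: Q has 5 at row 4, column 1; remove 5 from row 4 of P and reverse-bump: 5 enters row 3 and ejects 4; 4 enters row 2 and ejects 3; 3 enters row 1 and ejects 2. So w(5) = 2. P is now [[3, 6], [4], [5]].
Step i=4: Q has 4 at row 3, column 1; remove 5 from row 3 of P and reverse-bump: 5 enters row 2 and ejects 4; 4 enters row 1 and ejects 3. So w(4) = 3. P is now [[4, 6], [5]].
Step i=3: Q has 3 at row 2, column 1; remove 5 from row 2 of P and reverse-bump: 5 enters row 1 and ejects 4. So w(3) = 4. P is now [[5, 6]].
Step i=2: Q has 2 at row 1, column 2; remove that cell from P, ejecting 6. So w(2) = 6. P is now [[5]].
Step i=1: Q has 1 at row 1, column 1; remove that cell from P, ejecting 5. So w(1) = 5. P is now [].

So w = 5 6 4 3 2 7 1.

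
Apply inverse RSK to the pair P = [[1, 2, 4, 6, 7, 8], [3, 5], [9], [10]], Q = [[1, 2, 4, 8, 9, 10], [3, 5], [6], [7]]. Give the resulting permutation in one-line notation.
1 3 2 10 9 5 4 6 7 8

Reverse the RSK construction: for i from n down to 1, find the cell of Q containing i, remove the entry at that cell from P, and reverse-bump it up through P; the value ejected from row 1 is w(i).

Step i=10: Q has 10 at row 1, column 6; remove that cell from P, ejecting 8. So w(10) = 8. P is now [[1, 2, 4, 6, 7], [3, 5], [9], [10]].
Step i=9: Q has 9 at row 1, column 5; remove that cell from P, ejecting 7. So w(9) = 7. P is now [[1, 2, 4, 6], [3, 5], [9], [10]].
Step i=8: Q has 8 at row 1, column 4; remove that cell from P, ejecting 6. So w(8) = 6. P is now [[1, 2, 4], [3, 5], [9], [10]].
Step i=7: Q has 7 at row 4, column 1; remove 10 from row 4 of P and reverse-bump: 10 enters row 3 and ejects 9; 9 enters row 2 and ejects 5; 5 enters row 1 and ejects 4. So w(7) = 4. P is now [[1, 2, 5], [3, 9], [10]].
Step i=6: Q has 6 at row 3, column 1; remove 10 from row 3 of P and reverse-bump: 10 enters row 2 and ejects 9; 9 enters row 1 and ejects 5. So w(6) = 5. P is now [[1, 2, 9], [3, 10]].
Step i=5: Q has 5 at row 2, column 2; remove 10 from row 2 of P and reverse-bump: 10 enters row 1 and ejects 9. So w(5) = 9. P is now [[1, 2, 10], [3]].
Step i=4: Q has 4 at row 1, column 3; remove that cell from P, ejecting 10. So w(4) = 10. P is now [[1, 2], [3]].
Step i=3: Q has 3 at row 2, column 1; remove 3 from row 2 of P and reverse-bump: 3 enters row 1 and ejects 2. So w(3) = 2. P is now [[1, 3]].
Step i=2: Q has 2 at row 1, column 2; remove that cell from P, ejecting 3. So w(2) = 3. P is now [[1]].
Step i=1: Q has 1 at row 1, column 1; remove that cell from P, ejecting 1. So w(1) = 1. P is now [].

So w = 1 3 2 10 9 5 4 6 7 8.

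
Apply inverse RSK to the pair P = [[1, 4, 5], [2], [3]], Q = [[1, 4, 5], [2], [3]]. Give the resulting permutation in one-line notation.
3 2 1 4 5

Reverse the RSK construction: for i from n down to 1, find the cell of Q containing i, remove the entry at that cell from P, and reverse-bump it up through P; the value ejected from row 1 is w(i).

Step i=5: Q has 5 at row 1, column 3; remove that cell from P, ejecting 5. So w(5) = 5. P is now [[1, 4], [2], [3]].
Step i=4: Q has 4 at row 1, column 2; remove that cell from P, ejecting 4. So w(4) = 4. P is now [[1], [2], [3]].
Step i=3: Q has 3 at row 3, column 1; remove 3 from row 3 of P and reverse-bump: 3 enters row 2 and ejects 2; 2 enters row 1 and ejects 1. So w(3) = 1. P is now [[2], [3]].
Step i=2: Q has 2 at row 2, column 1; remove 3 from row 2 of P and reverse-bump: 3 enters row 1 and ejects 2. So w(2) = 2. P is now [[3]].
Step i=1: Q has 1 at row 1, column 1; remove that cell from P, ejecting 3. So w(1) = 3. P is now [].

So w = 3 2 1 4 5.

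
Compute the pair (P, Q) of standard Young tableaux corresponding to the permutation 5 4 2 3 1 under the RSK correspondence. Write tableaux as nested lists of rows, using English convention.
Insert each entry of the permutation into P by Schensted row insertion, recording in Q the position of each new cell.

Insert 5: appended to row 1. P = [[5]], Q = [[1]].
Insert 4: 4 bumps 5 from row 1; 5 starts row 2. P = [[4], [5]], Q = [[1], [2]].
Insert 2: 2 bumps 4 from row 1; 4 bumps 5 from row 2; 5 starts row 3. P = [[2], [4], [5]], Q = [[1], [2], [3]].
Insert 3: appended to row 1. P = [[2, 3], [4], [5]], Q = [[1, 4], [2], [3]].
Insert 1: 1 bumps 2 from row 1; 2 bumps 4 from row 2; 4 bumps 5 from row 3; 5 starts row 4. P = [[1, 3], [2], [4], [5]], Q = [[1, 4], [2], [3], [5]].

So P = [[1, 3], [2], [4], [5]], Q = [[1, 4], [2], [3], [5]].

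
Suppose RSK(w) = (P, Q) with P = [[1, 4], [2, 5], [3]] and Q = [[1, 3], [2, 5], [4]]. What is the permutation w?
Reverse the RSK construction: for i from n down to 1, find the cell of Q containing i, remove the entry at that cell from P, and reverse-bump it up through P; the value ejected from row 1 is w(i).

Step i=5: Q has 5 at row 2, column 2; remove 5 from row 2 of P and reverse-bump: 5 enters row 1 and ejects 4. So w(5) = 4. P is now [[1, 5], [2], [3]].
Step i=4: Q has 4 at row 3, column 1; remove 3 from row 3 of P and reverse-bump: 3 enters row 2 and ejects 2; 2 enters row 1 and ejects 1. So w(4) = 1. P is now [[2, 5], [3]].
Step i=3: Q has 3 at row 1, column 2; remove that cell from P, ejecting 5. So w(3) = 5. P is now [[2], [3]].
Step i=2: Q has 2 at row 2, column 1; remove 3 from row 2 of P and reverse-bump: 3 enters row 1 and ejects 2. So w(2) = 2. P is now [[3]].
Step i=1: Q has 1 at row 1, column 1; remove that cell from P, ejecting 3. So w(1) = 3. P is now [].

So w = 3 2 5 1 4.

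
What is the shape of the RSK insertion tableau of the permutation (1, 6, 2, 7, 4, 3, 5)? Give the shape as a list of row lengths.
[4, 2, 1]

Row-insert each entry into an empty tableau.

After inserting 1: P = [[1]].
After inserting 6: P = [[1, 6]].
After inserting 2: P = [[1, 2], [6]].
After inserting 7: P = [[1, 2, 7], [6]].
After inserting 4: P = [[1, 2, 4], [6, 7]].
After inserting 3: P = [[1, 2, 3], [4, 7], [6]].
After inserting 5: P = [[1, 2, 3, 5], [4, 7], [6]].

The final insertion tableau P = [[1, 2, 3, 5], [4, 7], [6]] has shape [4, 2, 1].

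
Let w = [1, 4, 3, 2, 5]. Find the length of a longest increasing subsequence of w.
3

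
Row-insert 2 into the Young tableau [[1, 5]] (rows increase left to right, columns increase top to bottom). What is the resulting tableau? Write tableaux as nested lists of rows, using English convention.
[[1, 2], [5]]

In row 1, 2 replaces 5 (the leftmost entry greater than 2); 5 is bumped to row 2. 5 starts a new row 2. The new tableau is [[1, 2], [5]].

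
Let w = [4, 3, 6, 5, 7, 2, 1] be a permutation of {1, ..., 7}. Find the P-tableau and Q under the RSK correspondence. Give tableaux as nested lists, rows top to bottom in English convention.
P = [[1, 5, 7], [2, 6], [3], [4]], Q = [[1, 3, 5], [2, 4], [6], [7]]

Insert each entry of the permutation into P by Schensted row insertion, recording in Q the position of each new cell.

Insert 4: appended to row 1. P = [[4]].
Insert 3: 3 bumps 4 from row 1; 4 starts row 2. P = [[3], [4]].
Insert 6: appended to row 1. P = [[3, 6], [4]].
Insert 5: 5 bumps 6 from row 1; 6 appends to row 2. P = [[3, 5], [4, 6]].
Insert 7: appended to row 1. P = [[3, 5, 7], [4, 6]].
Insert 2: 2 bumps 3 from row 1; 3 bumps 4 from row 2; 4 starts row 3. P = [[2, 5, 7], [3, 6], [4]].
Insert 1: 1 bumps 2 from row 1; 2 bumps 3 from row 2; 3 bumps 4 from row 3; 4 starts row 4. P = [[1, 5, 7], [2, 6], [3], [4]].

So P = [[1, 5, 7], [2, 6], [3], [4]], Q = [[1, 3, 5], [2, 4], [6], [7]].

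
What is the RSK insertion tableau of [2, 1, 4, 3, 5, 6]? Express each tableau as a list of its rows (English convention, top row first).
P = [[1, 3, 5, 6], [2, 4]]

Insert 2: appended to row 1. P = [[2]].
Insert 1: 1 bumps 2 from row 1; 2 starts row 2. P = [[1], [2]].
Insert 4: appended to row 1. P = [[1, 4], [2]].
Insert 3: 3 bumps 4 from row 1; 4 appends to row 2. P = [[1, 3], [2, 4]].
Insert 5: appended to row 1. P = [[1, 3, 5], [2, 4]].
Insert 6: appended to row 1. P = [[1, 3, 5, 6], [2, 4]].

So P = [[1, 3, 5, 6], [2, 4]].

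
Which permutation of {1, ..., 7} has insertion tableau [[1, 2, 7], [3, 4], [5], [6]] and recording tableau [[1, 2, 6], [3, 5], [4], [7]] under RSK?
Reverse the RSK construction: for i from n down to 1, find the cell of Q containing i, remove the entry at that cell from P, and reverse-bump it up through P; the value ejected from row 1 is w(i).

Step i=7: Q has 7 at row 4, column 1; remove 6 from row 4 of P and reverse-bump: 6 enters row 3 and ejects 5; 5 enters row 2 and ejects 4; 4 enters row 1 and ejects 2. So w(7) = 2. P is now [[1, 4, 7], [3, 5], [6]].
Step i=6: Q has 6 at row 1, column 3; remove that cell from P, ejecting 7. So w(6) = 7. P is now [[1, 4], [3, 5], [6]].
Step i=5: Q has 5 at row 2, column 2; remove 5 from row 2 of P and reverse-bump: 5 enters row 1 and ejects 4. So w(5) = 4. P is now [[1, 5], [3], [6]].
Step i=4: Q has 4 at row 3, column 1; remove 6 from row 3 of P and reverse-bump: 6 enters row 2 and ejects 3; 3 enters row 1 and ejects 1. So w(4) = 1. P is now [[3, 5], [6]].
Step i=3: Q has 3 at row 2, column 1; remove 6 from row 2 of P and reverse-bump: 6 enters row 1 and ejects 5. So w(3) = 5. P is now [[3, 6]].
Step i=2: Q has 2 at row 1, column 2; remove that cell from P, ejecting 6. So w(2) = 6. P is now [[3]].
Step i=1: Q has 1 at row 1, column 1; remove that cell from P, ejecting 3. So w(1) = 3. P is now [].

So w = 3 6 5 1 4 7 2.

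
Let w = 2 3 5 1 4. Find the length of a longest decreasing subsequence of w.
2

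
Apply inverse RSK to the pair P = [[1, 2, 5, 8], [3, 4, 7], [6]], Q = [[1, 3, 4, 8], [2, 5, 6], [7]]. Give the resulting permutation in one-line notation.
3 1 6 7 4 5 2 8

Reverse the RSK construction: for i from n down to 1, find the cell of Q containing i, remove the entry at that cell from P, and reverse-bump it up through P; the value ejected from row 1 is w(i).

Step i=8: Q has 8 at row 1, column 4; remove that cell from P, ejecting 8. So w(8) = 8. P is now [[1, 2, 5], [3, 4, 7], [6]].
Step i=7: Q has 7 at row 3, column 1; remove 6 from row 3 of P and reverse-bump: 6 enters row 2 and ejects 4; 4 enters row 1 and ejects 2. So w(7) = 2. P is now [[1, 4, 5], [3, 6, 7]].
Step i=6: Q has 6 at row 2, column 3; remove 7 from row 2 of P and reverse-bump: 7 enters row 1 and ejects 5. So w(6) = 5. P is now [[1, 4, 7], [3, 6]].
Step i=5: Q has 5 at row 2, column 2; remove 6 from row 2 of P and reverse-bump: 6 enters row 1 and ejects 4. So w(5) = 4. P is now [[1, 6, 7], [3]].
Step i=4: Q has 4 at row 1, column 3; remove that cell from P, ejecting 7. So w(4) = 7. P is now [[1, 6], [3]].
Step i=3: Q has 3 at row 1, column 2; remove that cell from P, ejecting 6. So w(3) = 6. P is now [[1], [3]].
Step i=2: Q has 2 at row 2, column 1; remove 3 from row 2 of P and reverse-bump: 3 enters row 1 and ejects 1. So w(2) = 1. P is now [[3]].
Step i=1: Q has 1 at row 1, column 1; remove that cell from P, ejecting 3. So w(1) = 3. P is now [].

So w = 3 1 6 7 4 5 2 8.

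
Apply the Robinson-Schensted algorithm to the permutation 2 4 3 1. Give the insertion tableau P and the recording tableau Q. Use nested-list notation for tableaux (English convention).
P = [[1, 3], [2], [4]], Q = [[1, 2], [3], [4]]

Insert each entry of the permutation into P by Schensted row insertion, recording in Q the position of each new cell.

Insert 2: appended to row 1. P = [[2]], Q = [[1]].
Insert 4: appended to row 1. P = [[2, 4]], Q = [[1, 2]].
Insert 3: 3 bumps 4 from row 1; 4 starts row 2. P = [[2, 3], [4]], Q = [[1, 2], [3]].
Insert 1: 1 bumps 2 from row 1; 2 bumps 4 from row 2; 4 starts row 3. P = [[1, 3], [2], [4]], Q = [[1, 2], [3], [4]].

So P = [[1, 3], [2], [4]], Q = [[1, 2], [3], [4]].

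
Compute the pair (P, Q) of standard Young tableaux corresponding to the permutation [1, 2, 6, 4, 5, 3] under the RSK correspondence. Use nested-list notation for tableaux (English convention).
Insert each entry of the permutation into P by Schensted row insertion, recording in Q the position of each new cell.

Insert 1: appended to row 1. P = [[1]].
Insert 2: appended to row 1. P = [[1, 2]].
Insert 6: appended to row 1. P = [[1, 2, 6]].
Insert 4: 4 bumps 6 from row 1; 6 starts row 2. P = [[1, 2, 4], [6]].
Insert 5: appended to row 1. P = [[1, 2, 4, 5], [6]].
Insert 3: 3 bumps 4 from row 1; 4 bumps 6 from row 2; 6 starts row 3. P = [[1, 2, 3, 5], [4], [6]].

So P = [[1, 2, 3, 5], [4], [6]], Q = [[1, 2, 3, 5], [4], [6]].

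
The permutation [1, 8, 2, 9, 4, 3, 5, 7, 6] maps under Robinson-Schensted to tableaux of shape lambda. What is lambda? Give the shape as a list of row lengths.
RSK row insertion gives P = [[1, 2, 3, 5, 6], [4, 7], [8, 9]], which has shape [5, 2, 2].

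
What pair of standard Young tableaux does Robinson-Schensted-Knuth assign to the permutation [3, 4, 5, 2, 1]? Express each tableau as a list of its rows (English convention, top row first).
Insert each entry of the permutation into P by Schensted row insertion, recording in Q the position of each new cell.

Insert 3: appended to row 1. P = [[3]].
Insert 4: appended to row 1. P = [[3, 4]].
Insert 5: appended to row 1. P = [[3, 4, 5]].
Insert 2: 2 bumps 3 from row 1; 3 starts row 2. P = [[2, 4, 5], [3]].
Insert 1: 1 bumps 2 from row 1; 2 bumps 3 from row 2; 3 starts row 3. P = [[1, 4, 5], [2], [3]].

So P = [[1, 4, 5], [2], [3]], Q = [[1, 2, 3], [4], [5]].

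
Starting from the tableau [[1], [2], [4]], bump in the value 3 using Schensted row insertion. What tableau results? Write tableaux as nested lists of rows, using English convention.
[[1, 3], [2], [4]]

3 is larger than every entry of row 1, so it is appended to row 1. The new tableau is [[1, 3], [2], [4]].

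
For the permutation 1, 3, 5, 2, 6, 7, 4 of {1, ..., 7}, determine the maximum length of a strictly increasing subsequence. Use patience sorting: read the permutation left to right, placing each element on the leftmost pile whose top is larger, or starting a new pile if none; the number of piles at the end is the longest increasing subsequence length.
5

1: new pile. tops = [1]
3: new pile. tops = [1, 3]
5: new pile. tops = [1, 3, 5]
2: onto pile 2 (replacing 3). tops = [1, 2, 5]
6: new pile. tops = [1, 2, 5, 6]
7: new pile. tops = [1, 2, 5, 6, 7]
4: onto pile 3 (replacing 5). tops = [1, 2, 4, 6, 7]

5 piles, so the longest increasing subsequence has length 5.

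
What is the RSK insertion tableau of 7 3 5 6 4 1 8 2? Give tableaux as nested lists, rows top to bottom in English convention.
P = [[1, 2, 6, 8], [3, 4], [5], [7]]

Insert 7: appended to row 1. P = [[7]].
Insert 3: 3 bumps 7 from row 1; 7 starts row 2. P = [[3], [7]].
Insert 5: appended to row 1. P = [[3, 5], [7]].
Insert 6: appended to row 1. P = [[3, 5, 6], [7]].
Insert 4: 4 bumps 5 from row 1; 5 bumps 7 from row 2; 7 starts row 3. P = [[3, 4, 6], [5], [7]].
Insert 1: 1 bumps 3 from row 1; 3 bumps 5 from row 2; 5 bumps 7 from row 3; 7 starts row 4. P = [[1, 4, 6], [3], [5], [7]].
Insert 8: appended to row 1. P = [[1, 4, 6, 8], [3], [5], [7]].
Insert 2: 2 bumps 4 from row 1; 4 appends to row 2. P = [[1, 2, 6, 8], [3, 4], [5], [7]].

So P = [[1, 2, 6, 8], [3, 4], [5], [7]].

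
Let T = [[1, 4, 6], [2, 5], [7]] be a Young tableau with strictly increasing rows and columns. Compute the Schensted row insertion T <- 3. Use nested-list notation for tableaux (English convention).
[[1, 3, 6], [2, 4], [5], [7]]

In row 1, 3 replaces 4 (the leftmost entry greater than 3); 4 is bumped to row 2. In row 2, 4 replaces 5 (the leftmost entry greater than 4); 5 is bumped to row 3. In row 3, 5 replaces 7 (the leftmost entry greater than 5); 7 is bumped to row 4. 7 starts a new row 4. The new tableau is [[1, 3, 6], [2, 4], [5], [7]].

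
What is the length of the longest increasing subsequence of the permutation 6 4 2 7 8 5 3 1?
3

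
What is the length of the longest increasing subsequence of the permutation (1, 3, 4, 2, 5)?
4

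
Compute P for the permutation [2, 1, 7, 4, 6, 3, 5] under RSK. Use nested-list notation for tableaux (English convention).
After inserting 2: P = [[2]].
After inserting 1: P = [[1], [2]].
After inserting 7: P = [[1, 7], [2]].
After inserting 4: P = [[1, 4], [2, 7]].
After inserting 6: P = [[1, 4, 6], [2, 7]].
After inserting 3: P = [[1, 3, 6], [2, 4], [7]].
After inserting 5: P = [[1, 3, 5], [2, 4, 6], [7]].

So P = [[1, 3, 5], [2, 4, 6], [7]].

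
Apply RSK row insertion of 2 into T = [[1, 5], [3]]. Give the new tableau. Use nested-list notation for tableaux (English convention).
[[1, 2], [3, 5]]

In row 1, 2 replaces 5 (the leftmost entry greater than 2); 5 is bumped to row 2. 5 is appended to row 2. The new tableau is [[1, 2], [3, 5]].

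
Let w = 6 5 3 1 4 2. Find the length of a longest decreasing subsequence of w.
4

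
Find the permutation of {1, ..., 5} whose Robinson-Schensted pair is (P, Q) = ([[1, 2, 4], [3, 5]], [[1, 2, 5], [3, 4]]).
Reverse the RSK construction: for i from n down to 1, find the cell of Q containing i, remove the entry at that cell from P, and reverse-bump it up through P; the value ejected from row 1 is w(i).

Step i=5: Q has 5 at row 1, column 3; remove that cell from P, ejecting 4. So w(5) = 4. P is now [[1, 2], [3, 5]].
Step i=4: Q has 4 at row 2, column 2; remove 5 from row 2 of P and reverse-bump: 5 enters row 1 and ejects 2. So w(4) = 2. P is now [[1, 5], [3]].
Step i=3: Q has 3 at row 2, column 1; remove 3 from row 2 of P and reverse-bump: 3 enters row 1 and ejects 1. So w(3) = 1. P is now [[3, 5]].
Step i=2: Q has 2 at row 1, column 2; remove that cell from P, ejecting 5. So w(2) = 5. P is now [[3]].
Step i=1: Q has 1 at row 1, column 1; remove that cell from P, ejecting 3. So w(1) = 3. P is now [].

So w = 3 5 1 2 4.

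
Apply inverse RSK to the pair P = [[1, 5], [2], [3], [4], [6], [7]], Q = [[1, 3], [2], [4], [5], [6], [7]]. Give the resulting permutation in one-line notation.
7 4 6 5 3 2 1

Reverse the RSK construction: for i from n down to 1, find the cell of Q containing i, remove the entry at that cell from P, and reverse-bump it up through P; the value ejected from row 1 is w(i).

Step i=7: Q has 7 at row 6, column 1; remove 7 from row 6 of P and reverse-bump: 7 enters row 5 and ejects 6; 6 enters row 4 and ejects 4; 4 enters row 3 and ejects 3; 3 enters row 2 and ejects 2; 2 enters row 1 and ejects 1. So w(7) = 1. P is now [[2, 5], [3], [4], [6], [7]].
Step i=6: Q has 6 at row 5, column 1; remove 7 from row 5 of P and reverse-bump: 7 enters row 4 and ejects 6; 6 enters row 3 and ejects 4; 4 enters row 2 and ejects 3; 3 enters row 1 and ejects 2. So w(6) = 2. P is now [[3, 5], [4], [6], [7]].
Step i=5: Q has 5 at row 4, column 1; remove 7 from row 4 of P and reverse-bump: 7 enters row 3 and ejects 6; 6 enters row 2 and ejects 4; 4 enters row 1 and ejects 3. So w(5) = 3. P is now [[4, 5], [6], [7]].
Step i=4: Q has 4 at row 3, column 1; remove 7 from row 3 of P and reverse-bump: 7 enters row 2 and ejects 6; 6 enters row 1 and ejects 5. So w(4) = 5. P is now [[4, 6], [7]].
Step i=3: Q has 3 at row 1, column 2; remove that cell from P, ejecting 6. So w(3) = 6. P is now [[4], [7]].
Step i=2: Q has 2 at row 2, column 1; remove 7 from row 2 of P and reverse-bump: 7 enters row 1 and ejects 4. So w(2) = 4. P is now [[7]].
Step i=1: Q has 1 at row 1, column 1; remove that cell from P, ejecting 7. So w(1) = 7. P is now [].

So w = 7 4 6 5 3 2 1.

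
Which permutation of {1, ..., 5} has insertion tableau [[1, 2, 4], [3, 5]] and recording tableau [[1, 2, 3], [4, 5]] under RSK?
1 3 5 2 4

Reverse the RSK construction: for i from n down to 1, find the cell of Q containing i, remove the entry at that cell from P, and reverse-bump it up through P; the value ejected from row 1 is w(i).

Step i=5: Q has 5 at row 2, column 2; remove 5 from row 2 of P and reverse-bump: 5 enters row 1 and ejects 4. So w(5) = 4. P is now [[1, 2, 5], [3]].
Step i=4: Q has 4 at row 2, column 1; remove 3 from row 2 of P and reverse-bump: 3 enters row 1 and ejects 2. So w(4) = 2. P is now [[1, 3, 5]].
Step i=3: Q has 3 at row 1, column 3; remove that cell from P, ejecting 5. So w(3) = 5. P is now [[1, 3]].
Step i=2: Q has 2 at row 1, column 2; remove that cell from P, ejecting 3. So w(2) = 3. P is now [[1]].
Step i=1: Q has 1 at row 1, column 1; remove that cell from P, ejecting 1. So w(1) = 1. P is now [].

So w = 1 3 5 2 4.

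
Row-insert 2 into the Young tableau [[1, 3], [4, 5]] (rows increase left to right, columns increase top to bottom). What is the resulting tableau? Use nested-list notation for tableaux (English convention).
[[1, 2], [3, 5], [4]]

In row 1, 2 replaces 3 (the leftmost entry greater than 2); 3 is bumped to row 2. In row 2, 3 replaces 4 (the leftmost entry greater than 3); 4 is bumped to row 3. 4 starts a new row 3. The new tableau is [[1, 2], [3, 5], [4]].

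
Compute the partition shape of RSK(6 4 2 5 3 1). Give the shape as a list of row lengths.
[2, 2, 1, 1]

Row-insert each entry into an empty tableau.

After inserting 6: P = [[6]].
After inserting 4: P = [[4], [6]].
After inserting 2: P = [[2], [4], [6]].
After inserting 5: P = [[2, 5], [4], [6]].
After inserting 3: P = [[2, 3], [4, 5], [6]].
After inserting 1: P = [[1, 3], [2, 5], [4], [6]].

The final insertion tableau P = [[1, 3], [2, 5], [4], [6]] has shape [2, 2, 1, 1].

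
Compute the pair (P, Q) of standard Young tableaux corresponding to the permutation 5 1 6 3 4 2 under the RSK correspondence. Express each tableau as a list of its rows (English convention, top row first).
Insert each entry of the permutation into P by Schensted row insertion, recording in Q the position of each new cell.

Insert 5: appended to row 1. P = [[5]].
Insert 1: 1 bumps 5 from row 1; 5 starts row 2. P = [[1], [5]].
Insert 6: appended to row 1. P = [[1, 6], [5]].
Insert 3: 3 bumps 6 from row 1; 6 appends to row 2. P = [[1, 3], [5, 6]].
Insert 4: appended to row 1. P = [[1, 3, 4], [5, 6]].
Insert 2: 2 bumps 3 from row 1; 3 bumps 5 from row 2; 5 starts row 3. P = [[1, 2, 4], [3, 6], [5]].

So P = [[1, 2, 4], [3, 6], [5]], Q = [[1, 3, 5], [2, 4], [6]].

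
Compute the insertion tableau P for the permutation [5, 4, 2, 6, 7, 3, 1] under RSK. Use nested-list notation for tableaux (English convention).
P = [[1, 3, 7], [2, 6], [4], [5]]

Insert 5: appended to row 1. P = [[5]].
Insert 4: 4 bumps 5 from row 1; 5 starts row 2. P = [[4], [5]].
Insert 2: 2 bumps 4 from row 1; 4 bumps 5 from row 2; 5 starts row 3. P = [[2], [4], [5]].
Insert 6: appended to row 1. P = [[2, 6], [4], [5]].
Insert 7: appended to row 1. P = [[2, 6, 7], [4], [5]].
Insert 3: 3 bumps 6 from row 1; 6 appends to row 2. P = [[2, 3, 7], [4, 6], [5]].
Insert 1: 1 bumps 2 from row 1; 2 bumps 4 from row 2; 4 bumps 5 from row 3; 5 starts row 4. P = [[1, 3, 7], [2, 6], [4], [5]].

So P = [[1, 3, 7], [2, 6], [4], [5]].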